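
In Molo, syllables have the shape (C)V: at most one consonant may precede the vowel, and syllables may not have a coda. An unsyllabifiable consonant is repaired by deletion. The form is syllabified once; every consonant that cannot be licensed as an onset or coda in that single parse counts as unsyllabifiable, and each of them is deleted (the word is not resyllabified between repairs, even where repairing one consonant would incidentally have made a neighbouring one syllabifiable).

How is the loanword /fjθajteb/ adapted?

The consonants /f/, /j/, /j/, /b/ cannot be parsed into a legal (C)V syllable (no codas are permitted; onsets are limited to one consonant).
Deletion applies to /f/, /j/, /j/, /b/.

θate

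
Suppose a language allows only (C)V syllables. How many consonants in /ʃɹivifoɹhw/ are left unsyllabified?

The consonants /ʃ/, /ɹ/, /h/, /w/ cannot be parsed into a legal (C)V syllable (no codas are permitted; onsets are limited to one consonant).

4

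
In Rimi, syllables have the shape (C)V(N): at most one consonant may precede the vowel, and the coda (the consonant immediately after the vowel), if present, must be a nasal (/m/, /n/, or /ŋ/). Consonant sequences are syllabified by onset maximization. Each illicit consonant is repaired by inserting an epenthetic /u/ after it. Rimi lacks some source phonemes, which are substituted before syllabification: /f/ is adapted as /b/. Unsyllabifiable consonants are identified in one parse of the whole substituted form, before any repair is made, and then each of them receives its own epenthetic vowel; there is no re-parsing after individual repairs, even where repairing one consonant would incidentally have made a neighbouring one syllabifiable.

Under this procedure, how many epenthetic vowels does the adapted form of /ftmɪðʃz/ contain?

5

After substitution the input is /btmɪðʃz/.
The unsyllabifiable consonants are /b/, /t/, /ð/, /ʃ/, /z/; each receives one epenthetic vowel.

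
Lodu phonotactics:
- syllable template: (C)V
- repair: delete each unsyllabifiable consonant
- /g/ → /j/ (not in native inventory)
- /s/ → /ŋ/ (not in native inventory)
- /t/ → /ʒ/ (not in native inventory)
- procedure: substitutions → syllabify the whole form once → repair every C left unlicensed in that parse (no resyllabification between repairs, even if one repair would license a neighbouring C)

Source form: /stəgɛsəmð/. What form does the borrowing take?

Substitution: /s/ → /ŋ/, /t/ → /ʒ/, /g/ → /j/, giving /ŋʒəjɛŋəmð/.
The consonants /ŋ/, /m/, /ð/ cannot be parsed into a legal (C)V syllable (no codas are permitted; onsets are limited to one consonant).
Each unlicensed consonant is deleted: /ŋ/, /m/, /ð/.

ʒəjɛŋə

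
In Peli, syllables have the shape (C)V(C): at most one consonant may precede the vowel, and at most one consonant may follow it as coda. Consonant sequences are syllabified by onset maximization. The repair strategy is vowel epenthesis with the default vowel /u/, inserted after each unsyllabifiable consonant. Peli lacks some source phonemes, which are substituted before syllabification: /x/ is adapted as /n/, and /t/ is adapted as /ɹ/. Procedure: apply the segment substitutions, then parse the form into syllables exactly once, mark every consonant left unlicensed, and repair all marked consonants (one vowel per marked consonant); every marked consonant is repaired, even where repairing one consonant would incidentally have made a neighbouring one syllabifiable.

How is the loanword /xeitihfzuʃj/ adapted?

neiɹihfuzuʃju

Substitution: /x/ → /n/, /t/ → /ɹ/, giving /neiɹihfzuʃj/.
Syllabifying with onset maximization leaves /f/, /j/ stranded (at most one coda consonant is licensed; onsets are limited to one consonant).
Inserting the epenthetic vowel yields /f/ → /fu/, /j/ → /ju/.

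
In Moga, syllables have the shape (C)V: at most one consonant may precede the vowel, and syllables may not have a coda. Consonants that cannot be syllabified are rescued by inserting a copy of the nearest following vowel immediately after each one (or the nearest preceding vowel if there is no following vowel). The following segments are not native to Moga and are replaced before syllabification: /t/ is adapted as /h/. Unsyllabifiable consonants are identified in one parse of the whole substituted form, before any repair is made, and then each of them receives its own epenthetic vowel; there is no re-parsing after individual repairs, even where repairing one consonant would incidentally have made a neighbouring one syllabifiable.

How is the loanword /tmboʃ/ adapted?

Substitution: /t/ → /h/, giving /hmboʃ/.
The consonants /h/, /m/, /ʃ/ cannot be parsed into a legal (C)V syllable (no codas are permitted; onsets are limited to one consonant).
Epenthesis after each stranded consonant: /h/ → /ho/, /m/ → /mo/, /ʃ/ → /ʃo/.

homoboʃo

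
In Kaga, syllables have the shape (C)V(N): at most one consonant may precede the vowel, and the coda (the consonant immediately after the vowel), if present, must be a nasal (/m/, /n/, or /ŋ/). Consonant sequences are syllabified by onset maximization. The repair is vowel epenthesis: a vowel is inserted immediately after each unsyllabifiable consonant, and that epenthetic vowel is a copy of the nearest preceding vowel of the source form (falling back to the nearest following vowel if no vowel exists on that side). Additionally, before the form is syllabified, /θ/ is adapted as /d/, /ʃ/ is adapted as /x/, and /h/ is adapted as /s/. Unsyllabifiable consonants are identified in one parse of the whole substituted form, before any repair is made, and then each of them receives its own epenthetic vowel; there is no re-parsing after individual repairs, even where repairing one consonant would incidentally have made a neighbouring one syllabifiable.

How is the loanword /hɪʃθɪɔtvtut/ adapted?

sɪxɪdɪɔtɔvɔtutu

Substitution: /h/ → /s/, /ʃ/ → /x/, /θ/ → /d/, giving /sɪxdɪɔtvtut/.
The consonants /x/, /t/, /v/, /t/ cannot be parsed into a legal (C)V(N) syllable (only a nasal (/m/, /n/, or /ŋ/) is licensed in coda position; onsets are limited to one consonant).
Epenthesis after each stranded consonant: /x/ → /xɪ/, /t/ → /tɔ/, /v/ → /vɔ/, /t/ → /tu/.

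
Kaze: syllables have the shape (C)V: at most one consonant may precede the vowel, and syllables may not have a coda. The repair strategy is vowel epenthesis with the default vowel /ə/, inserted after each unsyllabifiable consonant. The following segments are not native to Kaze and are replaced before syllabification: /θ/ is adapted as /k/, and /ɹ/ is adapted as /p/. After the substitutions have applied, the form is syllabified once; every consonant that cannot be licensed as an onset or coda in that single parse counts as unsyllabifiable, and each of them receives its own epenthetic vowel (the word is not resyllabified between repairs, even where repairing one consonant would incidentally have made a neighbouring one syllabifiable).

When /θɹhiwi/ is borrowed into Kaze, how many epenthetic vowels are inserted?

2

After substitution the input is /kphiwi/.
The unsyllabifiable consonants are /k/, /p/; each receives one epenthetic vowel.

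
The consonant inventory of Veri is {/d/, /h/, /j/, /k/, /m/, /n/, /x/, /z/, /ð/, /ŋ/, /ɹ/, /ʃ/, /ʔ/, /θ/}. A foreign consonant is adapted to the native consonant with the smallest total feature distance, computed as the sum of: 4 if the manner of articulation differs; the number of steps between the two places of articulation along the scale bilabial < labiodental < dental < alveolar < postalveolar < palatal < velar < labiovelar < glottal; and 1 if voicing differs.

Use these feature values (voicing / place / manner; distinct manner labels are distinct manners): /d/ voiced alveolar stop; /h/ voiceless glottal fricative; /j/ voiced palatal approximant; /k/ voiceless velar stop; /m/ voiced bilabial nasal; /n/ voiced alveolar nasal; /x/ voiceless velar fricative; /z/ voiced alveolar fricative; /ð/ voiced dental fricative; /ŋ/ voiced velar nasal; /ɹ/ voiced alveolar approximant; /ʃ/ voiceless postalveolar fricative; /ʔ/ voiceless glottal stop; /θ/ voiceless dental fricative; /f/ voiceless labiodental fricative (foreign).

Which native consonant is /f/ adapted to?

θ

/θ/ is closest: same manner (fricative), place distance 1 (labiodental→dental), same voicing; total 1. Next closest is /ð/ at distance 2.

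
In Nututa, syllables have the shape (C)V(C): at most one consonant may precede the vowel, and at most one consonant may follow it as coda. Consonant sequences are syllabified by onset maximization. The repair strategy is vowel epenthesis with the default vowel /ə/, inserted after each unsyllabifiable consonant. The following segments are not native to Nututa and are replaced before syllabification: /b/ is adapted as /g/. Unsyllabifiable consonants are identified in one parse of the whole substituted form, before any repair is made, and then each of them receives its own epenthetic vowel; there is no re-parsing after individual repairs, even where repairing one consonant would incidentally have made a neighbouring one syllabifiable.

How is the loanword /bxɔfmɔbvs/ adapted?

Substitution: /b/ → /g/, giving /gxɔfmɔgvs/.
Syllabifying with onset maximization leaves /g/, /v/, /s/ stranded (at most one coda consonant is licensed; onsets are limited to one consonant).
Epenthesis after each stranded consonant: /g/ → /gə/, /v/ → /və/, /s/ → /sə/.

gəxɔfmɔgvəsə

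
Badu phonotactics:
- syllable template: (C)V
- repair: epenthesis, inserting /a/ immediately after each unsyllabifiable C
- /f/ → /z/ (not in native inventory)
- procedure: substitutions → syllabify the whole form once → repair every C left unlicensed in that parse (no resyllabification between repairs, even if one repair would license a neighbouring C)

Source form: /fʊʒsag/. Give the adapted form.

Substitution: /f/ → /z/, giving /zʊʒsag/.
The consonants /ʒ/, /g/ cannot be parsed into a legal (C)V syllable (no codas are permitted; onsets are limited to one consonant).
Inserting the epenthetic vowel yields /ʒ/ → /ʒa/, /g/ → /ga/.

zʊʒasaga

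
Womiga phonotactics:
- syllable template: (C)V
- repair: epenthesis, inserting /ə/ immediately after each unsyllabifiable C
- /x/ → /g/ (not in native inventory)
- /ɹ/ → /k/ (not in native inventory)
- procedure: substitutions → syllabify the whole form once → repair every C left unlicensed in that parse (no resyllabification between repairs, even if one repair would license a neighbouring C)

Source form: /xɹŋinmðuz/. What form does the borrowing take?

gəkəŋinəməðuzə

Substitution: /x/ → /g/, /ɹ/ → /k/, giving /gkŋinmðuz/.
Syllabifying with onset maximization leaves /g/, /k/, /n/, /m/, /z/ stranded (no codas are permitted; onsets are limited to one consonant).
Each unlicensed consonant becomes the onset of a new syllable: /g/ → /gə/, /k/ → /kə/, /n/ → /nə/, /m/ → /mə/, /z/ → /zə/.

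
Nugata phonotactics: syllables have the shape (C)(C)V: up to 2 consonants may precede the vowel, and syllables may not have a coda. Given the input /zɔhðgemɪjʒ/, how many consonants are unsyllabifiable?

3

The consonants /h/, /j/, /ʒ/ cannot be parsed into a legal (C)(C)V syllable (no codas are permitted; onsets may contain at most 2 consonants).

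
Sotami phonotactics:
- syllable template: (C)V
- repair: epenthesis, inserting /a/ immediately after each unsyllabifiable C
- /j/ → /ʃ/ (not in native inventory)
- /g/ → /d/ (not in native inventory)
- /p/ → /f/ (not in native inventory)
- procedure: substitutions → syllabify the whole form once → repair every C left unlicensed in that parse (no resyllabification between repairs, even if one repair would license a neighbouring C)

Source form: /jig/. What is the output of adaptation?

ʃida

Substitution: /j/ → /ʃ/, /g/ → /d/, giving /ʃid/.
Under (C)V, the unsyllabifiable consonants are /d/ (no codas are permitted; onsets are limited to one consonant).
Epenthesis after each stranded consonant: /d/ → /da/.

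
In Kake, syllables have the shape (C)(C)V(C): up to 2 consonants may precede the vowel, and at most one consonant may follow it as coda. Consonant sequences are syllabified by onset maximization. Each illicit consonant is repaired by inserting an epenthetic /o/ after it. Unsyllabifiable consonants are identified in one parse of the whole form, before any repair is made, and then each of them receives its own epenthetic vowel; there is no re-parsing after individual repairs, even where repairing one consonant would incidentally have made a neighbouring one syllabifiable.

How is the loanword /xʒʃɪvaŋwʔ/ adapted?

Under (C)(C)V(C), the unsyllabifiable consonants are /x/, /w/, /ʔ/ (at most one coda consonant is licensed; onsets may contain at most 2 consonants).
Each unlicensed consonant becomes the onset of a new syllable: /x/ → /xo/, /w/ → /wo/, /ʔ/ → /ʔo/.

xoʒʃɪvaŋwoʔo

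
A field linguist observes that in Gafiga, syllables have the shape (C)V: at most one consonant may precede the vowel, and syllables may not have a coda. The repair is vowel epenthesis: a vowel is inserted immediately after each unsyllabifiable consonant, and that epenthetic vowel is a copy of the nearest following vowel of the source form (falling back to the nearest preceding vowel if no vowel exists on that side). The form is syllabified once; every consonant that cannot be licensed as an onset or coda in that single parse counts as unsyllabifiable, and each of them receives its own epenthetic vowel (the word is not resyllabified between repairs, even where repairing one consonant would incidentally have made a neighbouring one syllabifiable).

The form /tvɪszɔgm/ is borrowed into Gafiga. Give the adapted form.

tɪvɪsɔzɔgɔmɔ

Syllabifying with onset maximization leaves /t/, /s/, /g/, /m/ stranded (no codas are permitted; onsets are limited to one consonant).
Inserting the epenthetic vowel yields /t/ → /tɪ/, /s/ → /sɔ/, /g/ → /gɔ/, /m/ → /mɔ/.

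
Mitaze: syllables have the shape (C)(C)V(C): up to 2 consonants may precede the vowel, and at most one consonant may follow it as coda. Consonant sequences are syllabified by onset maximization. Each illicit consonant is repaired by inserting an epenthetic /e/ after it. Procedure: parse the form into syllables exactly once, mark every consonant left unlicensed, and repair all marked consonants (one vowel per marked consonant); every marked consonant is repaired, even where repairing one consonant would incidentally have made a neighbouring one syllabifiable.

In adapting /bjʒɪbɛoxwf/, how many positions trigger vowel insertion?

The unsyllabifiable consonants are /b/, /w/, /f/; each receives one epenthetic vowel.

3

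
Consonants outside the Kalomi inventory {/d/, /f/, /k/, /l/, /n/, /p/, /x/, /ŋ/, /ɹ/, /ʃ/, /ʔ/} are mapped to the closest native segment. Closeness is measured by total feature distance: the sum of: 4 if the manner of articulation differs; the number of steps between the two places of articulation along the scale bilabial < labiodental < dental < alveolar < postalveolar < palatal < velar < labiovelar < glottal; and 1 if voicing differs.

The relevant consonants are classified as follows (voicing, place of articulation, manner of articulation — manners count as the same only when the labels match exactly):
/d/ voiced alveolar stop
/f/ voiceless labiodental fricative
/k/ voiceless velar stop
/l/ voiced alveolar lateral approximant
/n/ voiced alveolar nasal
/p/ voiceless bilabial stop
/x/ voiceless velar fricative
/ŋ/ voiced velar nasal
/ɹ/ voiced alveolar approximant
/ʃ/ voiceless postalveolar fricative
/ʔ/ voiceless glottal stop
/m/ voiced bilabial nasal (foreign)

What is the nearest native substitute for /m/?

/n/ is closest: same manner (nasal), place distance 3 (bilabial→alveolar), same voicing; total 3. Next closest is /p/ at distance 5.

n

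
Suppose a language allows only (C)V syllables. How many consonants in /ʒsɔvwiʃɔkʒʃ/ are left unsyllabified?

5

Syllabifying with onset maximization leaves /ʒ/, /v/, /k/, /ʒ/, /ʃ/ stranded (no codas are permitted; onsets are limited to one consonant).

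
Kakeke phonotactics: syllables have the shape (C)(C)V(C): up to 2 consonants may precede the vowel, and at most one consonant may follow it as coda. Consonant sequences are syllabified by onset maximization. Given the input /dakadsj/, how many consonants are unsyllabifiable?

2

Syllabifying with onset maximization leaves /s/, /j/ stranded (at most one coda consonant is licensed; onsets may contain at most 2 consonants).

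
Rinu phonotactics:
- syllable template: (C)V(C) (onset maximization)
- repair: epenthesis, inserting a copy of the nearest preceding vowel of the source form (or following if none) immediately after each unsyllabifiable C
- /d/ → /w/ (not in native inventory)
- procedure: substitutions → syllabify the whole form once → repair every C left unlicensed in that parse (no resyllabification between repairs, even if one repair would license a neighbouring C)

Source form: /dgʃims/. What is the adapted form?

Substitution: /d/ → /w/, giving /wgʃims/.
Under (C)V(C), the unsyllabifiable consonants are /w/, /g/, /s/ (at most one coda consonant is licensed; onsets are limited to one consonant).
Epenthesis after each stranded consonant: /w/ → /wi/, /g/ → /gi/, /s/ → /si/.

wigiʃimsi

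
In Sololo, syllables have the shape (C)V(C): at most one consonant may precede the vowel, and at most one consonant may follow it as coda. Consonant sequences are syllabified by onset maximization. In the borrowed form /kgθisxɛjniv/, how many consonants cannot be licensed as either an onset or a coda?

2

Syllabifying with onset maximization leaves /k/, /g/ stranded (at most one coda consonant is licensed; onsets are limited to one consonant).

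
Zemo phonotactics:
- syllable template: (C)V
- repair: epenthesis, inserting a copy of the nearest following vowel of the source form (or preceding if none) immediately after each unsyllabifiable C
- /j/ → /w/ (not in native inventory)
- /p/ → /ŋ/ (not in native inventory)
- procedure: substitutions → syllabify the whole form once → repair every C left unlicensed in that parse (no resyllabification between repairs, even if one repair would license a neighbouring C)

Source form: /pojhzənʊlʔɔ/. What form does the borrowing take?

ŋowəhəzənʊlɔʔɔ

Substitution: /p/ → /ŋ/, /j/ → /w/, giving /ŋowhzənʊlʔɔ/.
Syllabifying with onset maximization leaves /w/, /h/, /l/ stranded (no codas are permitted; onsets are limited to one consonant).
Each unlicensed consonant becomes the onset of a new syllable: /w/ → /wə/, /h/ → /hə/, /l/ → /lɔ/.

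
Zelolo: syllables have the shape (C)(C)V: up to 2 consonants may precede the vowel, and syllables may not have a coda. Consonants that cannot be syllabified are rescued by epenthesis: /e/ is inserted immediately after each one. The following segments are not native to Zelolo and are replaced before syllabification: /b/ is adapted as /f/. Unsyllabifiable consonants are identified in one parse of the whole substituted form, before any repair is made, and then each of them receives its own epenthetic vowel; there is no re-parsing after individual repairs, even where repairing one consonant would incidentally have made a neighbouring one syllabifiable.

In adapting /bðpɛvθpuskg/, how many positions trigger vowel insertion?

After substitution the input is /fðpɛvθpuskg/.
The unsyllabifiable consonants are /f/, /v/, /s/, /k/, /g/; each receives one epenthetic vowel.

5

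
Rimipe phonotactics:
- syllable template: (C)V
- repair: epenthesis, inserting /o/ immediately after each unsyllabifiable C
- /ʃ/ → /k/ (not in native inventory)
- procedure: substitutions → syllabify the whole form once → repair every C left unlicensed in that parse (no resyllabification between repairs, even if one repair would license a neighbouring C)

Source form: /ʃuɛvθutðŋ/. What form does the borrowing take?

Substitution: /ʃ/ → /k/, giving /kuɛvθutðŋ/.
The consonants /v/, /t/, /ð/, /ŋ/ cannot be parsed into a legal (C)V syllable (no codas are permitted; onsets are limited to one consonant).
Inserting the epenthetic vowel yields /v/ → /vo/, /t/ → /to/, /ð/ → /ðo/, /ŋ/ → /ŋo/.

kuɛvoθutoðoŋo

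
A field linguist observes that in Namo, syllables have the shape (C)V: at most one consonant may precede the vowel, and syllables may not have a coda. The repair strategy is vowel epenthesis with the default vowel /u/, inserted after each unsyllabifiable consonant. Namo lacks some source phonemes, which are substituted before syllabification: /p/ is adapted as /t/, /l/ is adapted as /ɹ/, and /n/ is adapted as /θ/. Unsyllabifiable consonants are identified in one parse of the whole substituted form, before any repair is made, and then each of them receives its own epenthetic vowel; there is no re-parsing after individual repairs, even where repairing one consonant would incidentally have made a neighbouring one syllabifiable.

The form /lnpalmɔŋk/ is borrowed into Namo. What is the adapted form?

Substitution: /l/ → /ɹ/, /n/ → /θ/, /p/ → /t/, giving /ɹθtaɹmɔŋk/.
Syllabifying with onset maximization leaves /ɹ/, /θ/, /ɹ/, /ŋ/, /k/ stranded (no codas are permitted; onsets are limited to one consonant).
Inserting the epenthetic vowel yields /ɹ/ → /ɹu/, /θ/ → /θu/, /ɹ/ → /ɹu/, /ŋ/ → /ŋu/, /k/ → /ku/.

ɹuθutaɹumɔŋuku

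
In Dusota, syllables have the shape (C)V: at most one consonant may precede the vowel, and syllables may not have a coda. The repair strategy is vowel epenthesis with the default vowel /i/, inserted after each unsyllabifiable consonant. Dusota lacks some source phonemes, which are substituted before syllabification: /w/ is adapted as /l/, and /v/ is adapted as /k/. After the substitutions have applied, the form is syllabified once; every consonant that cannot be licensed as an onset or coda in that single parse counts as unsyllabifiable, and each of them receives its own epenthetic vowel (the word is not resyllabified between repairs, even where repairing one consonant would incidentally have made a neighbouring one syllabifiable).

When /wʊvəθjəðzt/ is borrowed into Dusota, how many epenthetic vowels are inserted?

After substitution the input is /lʊkəθjəðzt/.
The unsyllabifiable consonants are /θ/, /ð/, /z/, /t/; each receives one epenthetic vowel.

4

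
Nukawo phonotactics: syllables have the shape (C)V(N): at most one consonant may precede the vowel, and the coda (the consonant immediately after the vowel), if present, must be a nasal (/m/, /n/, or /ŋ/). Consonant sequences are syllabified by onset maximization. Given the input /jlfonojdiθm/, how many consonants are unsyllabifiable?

Syllabifying with onset maximization leaves /j/, /l/, /j/, /θ/, /m/ stranded (only a nasal (/m/, /n/, or /ŋ/) is licensed in coda position; onsets are limited to one consonant).

5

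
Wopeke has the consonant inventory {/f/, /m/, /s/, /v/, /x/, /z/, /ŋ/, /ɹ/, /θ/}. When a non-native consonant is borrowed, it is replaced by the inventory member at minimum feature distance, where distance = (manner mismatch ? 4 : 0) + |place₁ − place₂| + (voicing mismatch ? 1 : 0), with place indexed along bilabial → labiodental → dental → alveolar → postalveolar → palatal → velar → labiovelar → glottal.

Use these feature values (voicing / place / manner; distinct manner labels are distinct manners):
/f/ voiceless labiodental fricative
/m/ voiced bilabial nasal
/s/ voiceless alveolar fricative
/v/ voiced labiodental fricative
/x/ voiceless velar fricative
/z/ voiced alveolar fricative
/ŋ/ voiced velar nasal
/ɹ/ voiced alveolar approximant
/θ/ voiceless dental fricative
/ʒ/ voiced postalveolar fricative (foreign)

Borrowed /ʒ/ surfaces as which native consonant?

/z/ is closest: same manner (fricative), place distance 1 (postalveolar→alveolar), same voicing; total 1. Next closest is /s/ at distance 2.

z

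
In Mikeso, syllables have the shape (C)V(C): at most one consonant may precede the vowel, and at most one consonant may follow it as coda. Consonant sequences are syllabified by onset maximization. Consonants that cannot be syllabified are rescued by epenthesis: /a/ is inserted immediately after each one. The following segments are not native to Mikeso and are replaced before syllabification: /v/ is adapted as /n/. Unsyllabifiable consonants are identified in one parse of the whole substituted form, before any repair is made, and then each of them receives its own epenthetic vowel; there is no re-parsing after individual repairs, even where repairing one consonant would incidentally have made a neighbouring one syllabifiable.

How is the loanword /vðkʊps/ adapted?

Substitution: /v/ → /n/, giving /nðkʊps/.
The consonants /n/, /ð/, /s/ cannot be parsed into a legal (C)V(C) syllable (at most one coda consonant is licensed; onsets are limited to one consonant).
Each unlicensed consonant becomes the onset of a new syllable: /n/ → /na/, /ð/ → /ða/, /s/ → /sa/.

naðakʊpsa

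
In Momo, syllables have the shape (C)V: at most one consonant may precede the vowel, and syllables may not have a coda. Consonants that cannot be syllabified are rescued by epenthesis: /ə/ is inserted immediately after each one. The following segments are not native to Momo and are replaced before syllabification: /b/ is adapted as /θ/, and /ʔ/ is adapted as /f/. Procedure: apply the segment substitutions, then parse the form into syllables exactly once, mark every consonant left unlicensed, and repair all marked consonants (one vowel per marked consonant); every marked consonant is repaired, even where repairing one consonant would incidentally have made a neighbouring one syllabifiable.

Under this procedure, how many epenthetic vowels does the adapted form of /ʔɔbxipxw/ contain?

4

After substitution the input is /fɔθxipxw/.
The unsyllabifiable consonants are /θ/, /p/, /x/, /w/; each receives one epenthetic vowel.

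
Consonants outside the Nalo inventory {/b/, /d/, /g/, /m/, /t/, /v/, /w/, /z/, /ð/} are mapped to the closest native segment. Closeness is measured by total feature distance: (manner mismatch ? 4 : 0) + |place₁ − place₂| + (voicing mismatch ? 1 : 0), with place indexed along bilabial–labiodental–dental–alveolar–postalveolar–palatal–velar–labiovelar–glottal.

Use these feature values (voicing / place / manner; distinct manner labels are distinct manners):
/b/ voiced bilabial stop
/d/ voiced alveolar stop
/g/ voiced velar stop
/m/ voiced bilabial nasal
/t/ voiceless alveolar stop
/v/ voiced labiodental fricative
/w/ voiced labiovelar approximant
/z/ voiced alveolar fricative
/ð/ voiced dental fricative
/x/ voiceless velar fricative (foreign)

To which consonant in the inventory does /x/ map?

/z/ is closest: same manner (fricative), place distance 3 (velar→alveolar), voicing differs (+1); total 4. Next closest is /g/ at distance 5.

z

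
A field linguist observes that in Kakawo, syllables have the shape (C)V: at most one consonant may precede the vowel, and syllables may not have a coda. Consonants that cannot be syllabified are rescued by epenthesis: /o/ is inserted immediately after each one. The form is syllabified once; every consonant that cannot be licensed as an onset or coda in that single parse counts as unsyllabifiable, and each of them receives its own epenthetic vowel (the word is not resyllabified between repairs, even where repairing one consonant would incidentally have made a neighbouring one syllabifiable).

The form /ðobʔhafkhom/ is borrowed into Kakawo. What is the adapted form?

ðoboʔohafokohomo

Syllabifying with onset maximization leaves /b/, /ʔ/, /f/, /k/, /m/ stranded (no codas are permitted; onsets are limited to one consonant).
Epenthesis after each stranded consonant: /b/ → /bo/, /ʔ/ → /ʔo/, /f/ → /fo/, /k/ → /ko/, /m/ → /mo/.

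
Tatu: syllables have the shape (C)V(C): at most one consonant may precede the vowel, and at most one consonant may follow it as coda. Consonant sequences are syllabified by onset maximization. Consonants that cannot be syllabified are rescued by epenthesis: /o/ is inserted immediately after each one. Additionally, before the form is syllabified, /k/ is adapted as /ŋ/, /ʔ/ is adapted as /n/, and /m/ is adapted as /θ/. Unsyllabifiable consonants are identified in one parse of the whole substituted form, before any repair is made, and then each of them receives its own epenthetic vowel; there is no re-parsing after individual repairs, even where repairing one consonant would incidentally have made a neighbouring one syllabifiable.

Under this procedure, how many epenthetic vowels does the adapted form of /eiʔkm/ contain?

2

After substitution the input is /einŋθ/.
The unsyllabifiable consonants are /ŋ/, /θ/; each receives one epenthetic vowel.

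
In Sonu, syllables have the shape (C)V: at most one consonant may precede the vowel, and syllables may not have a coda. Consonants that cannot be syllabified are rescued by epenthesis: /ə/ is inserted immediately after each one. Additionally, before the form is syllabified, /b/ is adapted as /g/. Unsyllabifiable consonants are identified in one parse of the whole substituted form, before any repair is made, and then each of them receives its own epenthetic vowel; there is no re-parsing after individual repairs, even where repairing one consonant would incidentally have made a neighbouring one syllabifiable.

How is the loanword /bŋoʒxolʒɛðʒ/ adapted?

gəŋoʒəxoləʒɛðəʒə

Substitution: /b/ → /g/, giving /gŋoʒxolʒɛðʒ/.
The consonants /g/, /ʒ/, /l/, /ð/, /ʒ/ cannot be parsed into a legal (C)V syllable (no codas are permitted; onsets are limited to one consonant).
Inserting the epenthetic vowel yields /g/ → /gə/, /ʒ/ → /ʒə/, /l/ → /lə/, /ð/ → /ðə/, /ʒ/ → /ʒə/.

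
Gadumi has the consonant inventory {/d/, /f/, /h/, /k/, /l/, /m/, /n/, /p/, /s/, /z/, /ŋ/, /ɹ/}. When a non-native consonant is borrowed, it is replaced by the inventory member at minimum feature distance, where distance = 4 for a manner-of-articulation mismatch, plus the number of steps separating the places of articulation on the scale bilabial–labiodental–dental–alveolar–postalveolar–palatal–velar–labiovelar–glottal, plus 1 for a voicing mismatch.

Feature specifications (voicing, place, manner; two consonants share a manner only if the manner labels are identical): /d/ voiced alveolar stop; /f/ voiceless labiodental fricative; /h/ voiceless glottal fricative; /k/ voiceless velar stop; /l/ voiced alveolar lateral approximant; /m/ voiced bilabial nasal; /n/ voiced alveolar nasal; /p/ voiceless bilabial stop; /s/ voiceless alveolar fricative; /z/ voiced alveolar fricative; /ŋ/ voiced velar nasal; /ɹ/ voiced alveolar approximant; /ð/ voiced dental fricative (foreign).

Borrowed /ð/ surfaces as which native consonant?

/z/ is closest: same manner (fricative), place distance 1 (dental→alveolar), same voicing; total 1. Next closest is /f/ at distance 2.

z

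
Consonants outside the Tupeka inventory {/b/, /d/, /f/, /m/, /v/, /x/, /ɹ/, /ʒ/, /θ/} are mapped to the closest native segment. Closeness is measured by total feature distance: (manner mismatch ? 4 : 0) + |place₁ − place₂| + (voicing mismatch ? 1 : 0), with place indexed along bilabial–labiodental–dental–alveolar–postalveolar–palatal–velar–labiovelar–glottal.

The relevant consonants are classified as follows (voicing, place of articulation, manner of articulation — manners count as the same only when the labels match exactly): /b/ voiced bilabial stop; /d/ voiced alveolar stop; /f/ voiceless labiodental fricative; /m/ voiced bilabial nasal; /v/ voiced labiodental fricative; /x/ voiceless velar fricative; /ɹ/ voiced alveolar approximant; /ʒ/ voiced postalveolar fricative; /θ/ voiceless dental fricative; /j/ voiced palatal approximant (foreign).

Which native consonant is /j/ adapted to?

/ɹ/ is closest: same manner (approximant), place distance 2 (palatal→alveolar), same voicing; total 2. Next closest is /ʒ/ at distance 5.

ɹ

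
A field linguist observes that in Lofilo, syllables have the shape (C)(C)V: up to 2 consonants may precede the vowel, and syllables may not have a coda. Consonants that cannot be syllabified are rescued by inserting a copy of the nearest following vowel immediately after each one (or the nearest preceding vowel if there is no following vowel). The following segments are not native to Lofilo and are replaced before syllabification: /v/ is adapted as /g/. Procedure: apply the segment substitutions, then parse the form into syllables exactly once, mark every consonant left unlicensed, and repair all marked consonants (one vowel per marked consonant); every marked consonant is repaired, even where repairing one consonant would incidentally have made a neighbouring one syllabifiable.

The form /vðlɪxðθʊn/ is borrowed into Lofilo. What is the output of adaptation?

gɪðlɪxʊðθʊnʊ

Substitution: /v/ → /g/, giving /gðlɪxðθʊn/.
The consonants /g/, /x/, /n/ cannot be parsed into a legal (C)(C)V syllable (no codas are permitted; onsets may contain at most 2 consonants).
Epenthesis after each stranded consonant: /g/ → /gɪ/, /x/ → /xʊ/, /n/ → /nʊ/.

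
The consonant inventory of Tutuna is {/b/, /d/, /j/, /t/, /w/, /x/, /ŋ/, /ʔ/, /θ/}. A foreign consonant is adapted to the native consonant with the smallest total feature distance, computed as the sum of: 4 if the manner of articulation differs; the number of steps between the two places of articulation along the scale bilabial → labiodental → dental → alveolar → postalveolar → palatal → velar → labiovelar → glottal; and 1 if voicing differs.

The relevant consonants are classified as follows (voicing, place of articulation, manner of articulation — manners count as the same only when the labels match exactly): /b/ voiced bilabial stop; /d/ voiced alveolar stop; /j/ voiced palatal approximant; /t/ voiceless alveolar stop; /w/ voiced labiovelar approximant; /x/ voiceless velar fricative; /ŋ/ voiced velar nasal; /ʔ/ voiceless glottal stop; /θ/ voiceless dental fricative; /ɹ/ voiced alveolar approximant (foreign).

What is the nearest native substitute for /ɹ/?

/j/ is closest: same manner (approximant), place distance 2 (alveolar→palatal), same voicing; total 2. Next closest is /d/ at distance 4.

j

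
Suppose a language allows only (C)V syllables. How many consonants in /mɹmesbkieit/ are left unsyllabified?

5

The consonants /m/, /ɹ/, /s/, /b/, /t/ cannot be parsed into a legal (C)V syllable (no codas are permitted; onsets are limited to one consonant).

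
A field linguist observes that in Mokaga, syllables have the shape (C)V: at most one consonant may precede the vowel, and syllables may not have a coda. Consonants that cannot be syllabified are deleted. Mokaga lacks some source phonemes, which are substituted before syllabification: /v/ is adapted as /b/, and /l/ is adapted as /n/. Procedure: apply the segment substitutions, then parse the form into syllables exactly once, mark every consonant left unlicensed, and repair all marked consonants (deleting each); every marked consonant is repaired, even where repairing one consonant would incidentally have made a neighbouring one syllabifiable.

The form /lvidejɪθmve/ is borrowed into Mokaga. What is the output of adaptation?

Substitution: /l/ → /n/, /v/ → /b/, giving /nbidejɪθmbe/.
The consonants /n/, /θ/, /m/ cannot be parsed into a legal (C)V syllable (no codas are permitted; onsets are limited to one consonant).
Each unlicensed consonant is deleted: /n/, /θ/, /m/.

bidejɪbe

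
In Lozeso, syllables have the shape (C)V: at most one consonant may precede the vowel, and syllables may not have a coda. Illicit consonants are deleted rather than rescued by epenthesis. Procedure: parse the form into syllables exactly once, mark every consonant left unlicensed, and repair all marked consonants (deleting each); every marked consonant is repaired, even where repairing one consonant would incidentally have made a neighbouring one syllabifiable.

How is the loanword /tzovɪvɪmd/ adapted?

zovɪvɪ

Under (C)V, the unsyllabifiable consonants are /t/, /m/, /d/ (no codas are permitted; onsets are limited to one consonant).
Each unlicensed consonant is deleted: /t/, /m/, /d/.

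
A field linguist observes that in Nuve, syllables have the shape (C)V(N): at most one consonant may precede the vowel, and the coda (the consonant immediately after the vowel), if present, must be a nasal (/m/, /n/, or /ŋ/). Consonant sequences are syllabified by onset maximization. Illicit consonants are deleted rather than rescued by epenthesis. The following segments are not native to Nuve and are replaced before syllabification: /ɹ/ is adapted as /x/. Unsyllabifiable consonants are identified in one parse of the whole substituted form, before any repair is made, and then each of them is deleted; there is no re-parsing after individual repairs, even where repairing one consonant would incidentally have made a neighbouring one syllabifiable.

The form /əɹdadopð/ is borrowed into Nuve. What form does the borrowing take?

Substitution: /ɹ/ → /x/, giving /əxdadopð/.
Syllabifying with onset maximization leaves /x/, /p/, /ð/ stranded (only a nasal (/m/, /n/, or /ŋ/) is licensed in coda position; onsets are limited to one consonant).
Deleting the stranded consonants removes /x/, /p/, /ð/.

ədado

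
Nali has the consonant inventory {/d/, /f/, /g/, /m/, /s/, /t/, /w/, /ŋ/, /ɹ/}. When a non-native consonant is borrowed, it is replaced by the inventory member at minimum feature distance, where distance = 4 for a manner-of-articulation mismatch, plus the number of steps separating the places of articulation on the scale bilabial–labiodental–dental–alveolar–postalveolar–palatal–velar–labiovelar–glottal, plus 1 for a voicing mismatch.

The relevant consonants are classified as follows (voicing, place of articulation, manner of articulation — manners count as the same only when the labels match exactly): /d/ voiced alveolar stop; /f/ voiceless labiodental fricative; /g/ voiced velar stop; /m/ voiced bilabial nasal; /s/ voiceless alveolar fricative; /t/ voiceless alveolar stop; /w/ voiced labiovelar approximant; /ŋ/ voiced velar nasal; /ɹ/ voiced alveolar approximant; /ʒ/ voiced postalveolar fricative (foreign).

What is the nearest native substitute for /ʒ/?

s

/s/ is closest: same manner (fricative), place distance 1 (postalveolar→alveolar), voicing differs (+1); total 2. Next closest is /f/ at distance 4.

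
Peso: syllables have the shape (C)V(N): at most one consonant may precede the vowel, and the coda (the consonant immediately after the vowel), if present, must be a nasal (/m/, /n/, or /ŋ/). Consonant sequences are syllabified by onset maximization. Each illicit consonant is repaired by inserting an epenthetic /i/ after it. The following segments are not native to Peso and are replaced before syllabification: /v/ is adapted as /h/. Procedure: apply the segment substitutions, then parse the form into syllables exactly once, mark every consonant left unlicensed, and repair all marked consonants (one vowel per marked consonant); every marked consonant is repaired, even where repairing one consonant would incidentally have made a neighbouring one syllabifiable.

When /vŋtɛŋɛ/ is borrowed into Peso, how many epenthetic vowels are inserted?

2

After substitution the input is /hŋtɛŋɛ/.
The unsyllabifiable consonants are /h/, /ŋ/; each receives one epenthetic vowel.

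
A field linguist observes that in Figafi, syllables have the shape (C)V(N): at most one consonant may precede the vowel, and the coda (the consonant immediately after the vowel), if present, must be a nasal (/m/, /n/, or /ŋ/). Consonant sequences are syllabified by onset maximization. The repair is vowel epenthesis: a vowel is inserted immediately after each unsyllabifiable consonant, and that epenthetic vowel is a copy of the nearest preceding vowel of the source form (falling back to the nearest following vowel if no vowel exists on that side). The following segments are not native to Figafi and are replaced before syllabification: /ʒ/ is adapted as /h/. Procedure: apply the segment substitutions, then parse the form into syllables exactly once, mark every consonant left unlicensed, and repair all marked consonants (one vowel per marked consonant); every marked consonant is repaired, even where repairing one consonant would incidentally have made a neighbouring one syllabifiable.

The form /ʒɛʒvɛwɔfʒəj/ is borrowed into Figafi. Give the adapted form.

hɛhɛvɛwɔfɔhəjə

Substitution: /ʒ/ → /h/, giving /hɛhvɛwɔfhəj/.
Under (C)V(N), the unsyllabifiable consonants are /h/, /f/, /j/ (only a nasal (/m/, /n/, or /ŋ/) is licensed in coda position; onsets are limited to one consonant).
Inserting the epenthetic vowel yields /h/ → /hɛ/, /f/ → /fɔ/, /j/ → /jə/.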